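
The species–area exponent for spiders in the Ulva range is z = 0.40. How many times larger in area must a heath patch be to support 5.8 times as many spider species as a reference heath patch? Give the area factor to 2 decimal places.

81.02

(A₂/A₁)^0.4 = 5.8, so A₂/A₁ = 5.8^(1/0.4) = 5.8^2.5
ln(A₂/A₁) = ln 5.8 / 0.4 = 1.7579 / 0.4 = 4.3946
A₂/A₁ = e^4.3946 ≈ 81.02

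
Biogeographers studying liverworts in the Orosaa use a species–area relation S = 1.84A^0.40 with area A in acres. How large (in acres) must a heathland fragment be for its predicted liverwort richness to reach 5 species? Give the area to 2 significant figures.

12 acres

5 = 1.84 × A^0.4  ⇒  A^0.4 = 5/1.84 = 2.717
ln A = ln(2.717) / 0.4 = 0.9997 / 0.4 = 2.4992
A = e^2.4992 ≈ 12.17 acres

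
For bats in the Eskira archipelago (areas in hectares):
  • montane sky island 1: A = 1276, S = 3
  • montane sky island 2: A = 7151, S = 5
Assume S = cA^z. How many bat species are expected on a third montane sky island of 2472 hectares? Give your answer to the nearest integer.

4

z = ln(5/3) / ln(7151/1276) = 0.5108 / 1.7235 = 0.2964
c = 3 / 1276^0.2964 = 3 / 8.328 = 0.3602
S₃ = 0.3602 × 2472^0.2964 = 0.3602 × 10.13 ≈ 3.65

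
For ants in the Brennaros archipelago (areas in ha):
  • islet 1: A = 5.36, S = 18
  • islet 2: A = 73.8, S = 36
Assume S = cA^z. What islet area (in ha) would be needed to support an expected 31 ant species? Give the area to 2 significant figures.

42 ha

z = ln(36/18) / ln(73.8/5.36) = 0.6931 / 2.6224 = 0.2643
c = 18 / 5.36^0.2643 = 18 / 1.559 = 11.55
A = (31/11.55)^(1/0.2643) ⇒ ln A = ln(2.684)/0.2643 = 3.7356
A = e^3.7356 ≈ 41.91 ha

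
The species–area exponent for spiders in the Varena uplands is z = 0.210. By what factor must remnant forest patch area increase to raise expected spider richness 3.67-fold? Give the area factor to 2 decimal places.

(A₂/A₁)^0.21 = 3.67, so A₂/A₁ = 3.67^(1/0.21) = 3.67^4.762
ln(A₂/A₁) = ln 3.67 / 0.21 = 1.3002 / 0.21 = 6.1914
A₂/A₁ = e^6.1914 ≈ 488.5

488.52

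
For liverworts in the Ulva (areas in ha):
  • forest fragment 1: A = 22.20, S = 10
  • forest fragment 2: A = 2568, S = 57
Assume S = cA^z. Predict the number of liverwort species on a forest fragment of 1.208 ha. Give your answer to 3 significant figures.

3.44

z = ln(57/10) / ln(2568/22.2) = 1.7405 / 4.7508 = 0.3664
c = 10 / 22.2^0.3664 = 10 / 3.113 = 3.212
S₃ = 3.212 × 1.208^0.3664 = 3.212 × 1.072 ≈ 3.442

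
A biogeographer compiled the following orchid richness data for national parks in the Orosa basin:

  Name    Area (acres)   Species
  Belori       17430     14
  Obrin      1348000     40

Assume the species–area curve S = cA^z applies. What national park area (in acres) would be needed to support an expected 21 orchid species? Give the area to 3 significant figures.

93500 acres

z = ln(40/14) / ln(1348000/17430) = 1.0498 / 4.3482 = 0.2414
c = 14 / 17430^0.2414 = 14 / 10.57 = 1.325
A = (21/1.325)^(1/0.2414) ⇒ ln A = ln(15.85)/0.2414 = 11.4453
A = e^11.4453 ≈ 93462 acres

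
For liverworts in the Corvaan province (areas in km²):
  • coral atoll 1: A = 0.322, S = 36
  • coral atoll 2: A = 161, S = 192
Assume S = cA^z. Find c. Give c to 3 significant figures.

48.9

z = ln(S₂/S₁) / ln(A₂/A₁) = ln(192/36) / ln(161/0.322) = 1.6740 / 6.2146 = 0.2694
c = S₁ / A₁^z = 36 / 0.322^0.2694 = 36 / 0.7369 = 48.85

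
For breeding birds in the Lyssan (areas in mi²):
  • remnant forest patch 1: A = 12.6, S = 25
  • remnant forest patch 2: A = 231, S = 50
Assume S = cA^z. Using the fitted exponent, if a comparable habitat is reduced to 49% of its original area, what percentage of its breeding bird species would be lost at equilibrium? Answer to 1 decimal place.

15.6%

z = ln(50/25) / ln(231/12.6) = 0.6931 / 2.9087 = 0.2383
S_new/S_old = (A_new/A_old)^z = 0.49^0.2383 = exp(0.2383 × -0.7133) = 0.8437
Fraction lost = 1 − 0.8437 = 0.1563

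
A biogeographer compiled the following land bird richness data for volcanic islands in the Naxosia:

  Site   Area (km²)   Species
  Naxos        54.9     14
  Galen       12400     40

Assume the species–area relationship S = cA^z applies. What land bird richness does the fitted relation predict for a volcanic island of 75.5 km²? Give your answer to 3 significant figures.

14.9

z = ln(40/14) / ln(12400/54.9) = 1.0498 / 5.4199 = 0.1937
c = 14 / 54.9^0.1937 = 14 / 2.172 = 6.444
S₃ = 6.444 × 75.5^0.1937 = 6.444 × 2.311 ≈ 14.89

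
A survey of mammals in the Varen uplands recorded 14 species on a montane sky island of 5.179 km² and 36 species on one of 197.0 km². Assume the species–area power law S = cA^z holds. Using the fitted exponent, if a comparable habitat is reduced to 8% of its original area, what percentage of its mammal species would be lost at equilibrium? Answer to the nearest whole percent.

z = ln(36/14) / ln(197/5.179) = 0.9445 / 3.6386 = 0.2596
S_new/S_old = (A_new/A_old)^z = 0.08^0.2596 = exp(0.2596 × -2.5257) = 0.5191
Fraction lost = 1 − 0.5191 = 0.4809

48%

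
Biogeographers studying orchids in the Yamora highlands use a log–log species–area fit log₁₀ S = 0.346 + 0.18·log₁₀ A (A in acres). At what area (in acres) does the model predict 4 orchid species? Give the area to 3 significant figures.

4 = 2.218 × A^0.18  ⇒  A^0.18 = 4/2.218 = 1.803
ln A = ln(1.803) / 0.18 = 0.5896 / 0.18 = 3.2756
A = e^3.2756 ≈ 26.46 acres

26.5 acres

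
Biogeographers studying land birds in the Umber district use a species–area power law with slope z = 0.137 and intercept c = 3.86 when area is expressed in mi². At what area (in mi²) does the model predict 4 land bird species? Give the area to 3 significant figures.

1.30 mi²

4 = 3.86 × A^0.137  ⇒  A^0.137 = 4/3.86 = 1.036
ln A = ln(1.036) / 0.137 = 0.0356 / 0.137 = 0.2601
A = e^0.2601 ≈ 1.297 mi²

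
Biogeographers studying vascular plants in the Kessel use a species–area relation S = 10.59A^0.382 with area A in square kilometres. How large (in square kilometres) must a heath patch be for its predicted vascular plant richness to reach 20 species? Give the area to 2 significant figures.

5.3 square kilometres

20 = 10.59 × A^0.382  ⇒  A^0.382 = 20/10.59 = 1.889
ln A = ln(1.889) / 0.382 = 0.6358 / 0.382 = 1.6645
A = e^1.6645 ≈ 5.283 square kilometres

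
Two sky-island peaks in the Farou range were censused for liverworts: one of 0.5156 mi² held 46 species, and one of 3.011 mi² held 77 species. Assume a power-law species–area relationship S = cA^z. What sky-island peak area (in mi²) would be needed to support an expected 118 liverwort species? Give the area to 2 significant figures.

13 mi²

z = ln(77/46) / ln(3.011/0.5156) = 0.5152 / 1.7647 = 0.2919
c = 46 / 0.5156^0.2919 = 46 / 0.8242 = 55.81
A = (118/55.81)^(1/0.2919) ⇒ ln A = ln(2.114)/0.2919 = 2.5645
A = e^2.5645 ≈ 12.99 mi²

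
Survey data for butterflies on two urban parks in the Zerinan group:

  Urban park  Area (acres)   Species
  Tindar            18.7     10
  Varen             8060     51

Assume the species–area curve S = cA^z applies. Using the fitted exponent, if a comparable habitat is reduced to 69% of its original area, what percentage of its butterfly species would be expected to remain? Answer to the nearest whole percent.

91%

z = ln(51/10) / ln(8060/18.7) = 1.6292 / 6.0661 = 0.2686
S_new/S_old = (A_new/A_old)^z = 0.69^0.2686 = exp(0.2686 × -0.3711) = 0.9051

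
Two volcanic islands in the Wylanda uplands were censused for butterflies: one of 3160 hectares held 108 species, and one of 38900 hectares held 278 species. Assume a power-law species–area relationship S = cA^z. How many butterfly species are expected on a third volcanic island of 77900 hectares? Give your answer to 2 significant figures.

360

z = ln(278/108) / ln(38900/3160) = 0.9455 / 2.5104 = 0.3766
c = 108 / 3160^0.3766 = 108 / 20.8 = 5.192
S₃ = 5.192 × 77900^0.3766 = 5.192 × 69.55 ≈ 361.1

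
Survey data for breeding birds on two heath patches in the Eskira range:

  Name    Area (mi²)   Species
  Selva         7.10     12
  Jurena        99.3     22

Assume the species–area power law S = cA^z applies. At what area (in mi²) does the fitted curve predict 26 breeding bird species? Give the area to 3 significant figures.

205 mi²

z = ln(22/12) / ln(99.3/7.1) = 0.6061 / 2.6381 = 0.2298
c = 12 / 7.1^0.2298 = 12 / 1.569 = 7.649
A = (26/7.649)^(1/0.2298) ⇒ ln A = ln(3.399)/0.2298 = 5.3252
A = e^5.3252 ≈ 205.5 mi²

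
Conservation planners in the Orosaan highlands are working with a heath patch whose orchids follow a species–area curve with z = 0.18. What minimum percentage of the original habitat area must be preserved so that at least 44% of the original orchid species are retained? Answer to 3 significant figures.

1.05%

Need (A_new/A_old)^0.18 = 0.44, so A_new/A_old = 0.44^(1/0.18) = 0.44^5.556
ln(A_new/A_old) = ln 0.44 / 0.18 = -0.8210 / 0.18 = -4.5610
A_new/A_old = e^-4.5610 ≈ 0.01045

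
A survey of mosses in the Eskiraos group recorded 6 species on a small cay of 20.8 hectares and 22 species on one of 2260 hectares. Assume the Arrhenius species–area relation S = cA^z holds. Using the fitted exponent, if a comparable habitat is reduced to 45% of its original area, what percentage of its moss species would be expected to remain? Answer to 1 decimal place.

z = ln(22/6) / ln(2260/20.8) = 1.2993 / 4.6882 = 0.2771
S_new/S_old = (A_new/A_old)^z = 0.45^0.2771 = exp(0.2771 × -0.7985) = 0.8015

80.1%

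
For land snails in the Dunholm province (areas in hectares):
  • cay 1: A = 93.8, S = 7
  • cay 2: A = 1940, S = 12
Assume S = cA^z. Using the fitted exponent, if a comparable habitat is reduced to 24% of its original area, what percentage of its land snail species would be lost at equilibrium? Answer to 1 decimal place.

22.4%

z = ln(12/7) / ln(1940/93.8) = 0.5390 / 3.0293 = 0.1779
S_new/S_old = (A_new/A_old)^z = 0.24^0.1779 = exp(0.1779 × -1.4271) = 0.7757
Fraction lost = 1 − 0.7757 = 0.2243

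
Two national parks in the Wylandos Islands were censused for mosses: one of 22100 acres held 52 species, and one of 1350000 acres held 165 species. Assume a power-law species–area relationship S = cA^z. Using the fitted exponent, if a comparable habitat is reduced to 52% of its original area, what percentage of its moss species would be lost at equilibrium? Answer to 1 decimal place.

16.8%

z = ln(165/52) / ln(1350000/22100) = 1.1547 / 4.1123 = 0.2808
S_new/S_old = (A_new/A_old)^z = 0.52^0.2808 = exp(0.2808 × -0.6539) = 0.8323
Fraction lost = 1 − 0.8323 = 0.1677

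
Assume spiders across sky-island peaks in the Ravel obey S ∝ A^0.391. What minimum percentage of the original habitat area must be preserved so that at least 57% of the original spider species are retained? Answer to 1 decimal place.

Need (A_new/A_old)^0.391 = 0.57, so A_new/A_old = 0.57^(1/0.391) = 0.57^2.558
ln(A_new/A_old) = ln 0.57 / 0.391 = -0.5621 / 0.391 = -1.4376
A_new/A_old = e^-1.4376 ≈ 0.2375

23.7%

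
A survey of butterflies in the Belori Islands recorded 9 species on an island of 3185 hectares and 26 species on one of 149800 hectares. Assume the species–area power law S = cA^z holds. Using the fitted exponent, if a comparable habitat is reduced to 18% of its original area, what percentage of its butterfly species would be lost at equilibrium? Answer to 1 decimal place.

37.7%

z = ln(26/9) / ln(149800/3185) = 1.0609 / 3.8508 = 0.2755
S_new/S_old = (A_new/A_old)^z = 0.18^0.2755 = exp(0.2755 × -1.7148) = 0.6235
Fraction lost = 1 − 0.6235 = 0.3765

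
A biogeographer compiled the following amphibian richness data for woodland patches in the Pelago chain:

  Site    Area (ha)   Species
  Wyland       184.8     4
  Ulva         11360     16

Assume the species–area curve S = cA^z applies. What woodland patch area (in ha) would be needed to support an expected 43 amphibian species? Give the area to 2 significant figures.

210000 ha

z = ln(16/4) / ln(11360/184.8) = 1.3863 / 4.1186 = 0.3366
c = 4 / 184.8^0.3366 = 4 / 5.794 = 0.6904
A = (43/0.6904)^(1/0.3366) ⇒ ln A = ln(62.28)/0.3366 = 12.2749
A = e^12.2749 ≈ 214260 ha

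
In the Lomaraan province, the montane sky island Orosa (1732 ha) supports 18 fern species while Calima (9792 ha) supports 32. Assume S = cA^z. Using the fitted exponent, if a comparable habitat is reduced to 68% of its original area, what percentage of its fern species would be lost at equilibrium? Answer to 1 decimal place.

12.0%

z = ln(32/18) / ln(9792/1732) = 0.5754 / 1.7323 = 0.3321
S_new/S_old = (A_new/A_old)^z = 0.68^0.3321 = exp(0.3321 × -0.3857) = 0.8798
Fraction lost = 1 − 0.8798 = 0.1202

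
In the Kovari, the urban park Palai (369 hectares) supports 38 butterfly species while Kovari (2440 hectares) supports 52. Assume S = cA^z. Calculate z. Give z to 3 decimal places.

0.166

Taking logs: ln S = ln c + z ln A, so z = (ln S₂ − ln S₁)/(ln A₂ − ln A₁).
z = ln(52/38) / ln(2440/369) = ln(1.368) / ln(6.612) = 0.3137 / 1.8890 = 0.1660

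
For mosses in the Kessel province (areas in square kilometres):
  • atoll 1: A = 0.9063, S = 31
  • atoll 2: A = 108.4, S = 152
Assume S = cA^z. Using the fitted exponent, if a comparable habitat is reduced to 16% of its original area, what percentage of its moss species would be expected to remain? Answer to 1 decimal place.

z = ln(152/31) / ln(108.4/0.9063) = 1.5899 / 4.7842 = 0.3323
S_new/S_old = (A_new/A_old)^z = 0.16^0.3323 = exp(0.3323 × -1.8326) = 0.5439

54.4%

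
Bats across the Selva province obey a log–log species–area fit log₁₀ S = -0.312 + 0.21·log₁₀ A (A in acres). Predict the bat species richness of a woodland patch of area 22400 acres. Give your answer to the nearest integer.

4 species

S = 0.4875 × 22400^0.21 = 0.4875 × 8.195 ≈ 3.995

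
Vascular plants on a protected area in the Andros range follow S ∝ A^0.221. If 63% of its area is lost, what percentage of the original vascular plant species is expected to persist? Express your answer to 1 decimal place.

80.3%

S_new/S_old = (A_new/A_old)^z = 0.37^0.221
= exp(0.221 × ln 0.37) = exp(0.221 × -0.9943) = exp(-0.2197) ≈ 0.8027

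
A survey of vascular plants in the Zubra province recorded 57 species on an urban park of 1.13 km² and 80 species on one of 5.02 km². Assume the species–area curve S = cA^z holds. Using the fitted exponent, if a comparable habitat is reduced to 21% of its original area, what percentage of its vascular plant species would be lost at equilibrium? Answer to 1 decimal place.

z = ln(80/57) / ln(5.02/1.13) = 0.3390 / 1.4912 = 0.2273
S_new/S_old = (A_new/A_old)^z = 0.21^0.2273 = exp(0.2273 × -1.5606) = 0.7013
Fraction lost = 1 − 0.7013 = 0.2987

29.9%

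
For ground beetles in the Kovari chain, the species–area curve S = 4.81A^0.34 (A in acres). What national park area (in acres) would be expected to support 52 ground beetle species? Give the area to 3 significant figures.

1100 acres

52 = 4.81 × A^0.34  ⇒  A^0.34 = 52/4.81 = 10.81
ln A = ln(10.81) / 0.34 = 2.3805 / 0.34 = 7.0016
A = e^7.0016 ≈ 1098 acres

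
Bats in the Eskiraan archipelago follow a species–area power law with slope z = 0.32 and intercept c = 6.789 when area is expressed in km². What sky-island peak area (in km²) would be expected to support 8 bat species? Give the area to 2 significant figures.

1.7 km²

8 = 6.789 × A^0.32  ⇒  A^0.32 = 8/6.789 = 1.178
ln A = ln(1.178) / 0.32 = 0.1641 / 0.32 = 0.5129
A = e^0.5129 ≈ 1.67 km²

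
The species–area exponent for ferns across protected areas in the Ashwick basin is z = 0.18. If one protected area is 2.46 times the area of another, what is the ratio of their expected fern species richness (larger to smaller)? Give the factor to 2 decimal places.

S₂/S₁ = (A₂/A₁)^z = 2.46^0.18
ln(S₂/S₁) = 0.18 × ln 2.46 = 0.18 × 0.9002 = 0.1620
S₂/S₁ = e^0.1620 ≈ 1.176

1.18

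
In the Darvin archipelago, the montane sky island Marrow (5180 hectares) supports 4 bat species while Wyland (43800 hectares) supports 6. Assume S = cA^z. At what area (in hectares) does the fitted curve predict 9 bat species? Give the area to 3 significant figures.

370000 hectares

z = ln(6/4) / ln(43800/5180) = 0.4055 / 2.1348 = 0.1899
c = 4 / 5180^0.1899 = 4 / 5.075 = 0.7881
A = (9/0.7881)^(1/0.1899) ⇒ ln A = ln(11.42)/0.1899 = 12.8222
A = e^12.8222 ≈ 370355 hectares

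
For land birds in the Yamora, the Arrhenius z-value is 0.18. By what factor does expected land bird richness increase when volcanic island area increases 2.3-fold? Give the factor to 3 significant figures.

1.16

S₂/S₁ = (A₂/A₁)^z = 2.3^0.18
ln(S₂/S₁) = 0.18 × ln 2.3 = 0.18 × 0.8329 = 0.1499
S₂/S₁ = e^0.1499 ≈ 1.162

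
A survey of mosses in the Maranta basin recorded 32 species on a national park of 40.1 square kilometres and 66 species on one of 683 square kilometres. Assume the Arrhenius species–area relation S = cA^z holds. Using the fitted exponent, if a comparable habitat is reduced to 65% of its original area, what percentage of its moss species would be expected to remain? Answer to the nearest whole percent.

z = ln(66/32) / ln(683/40.1) = 0.7239 / 2.8351 = 0.2553
S_new/S_old = (A_new/A_old)^z = 0.65^0.2553 = exp(0.2553 × -0.4308) = 0.8958

90%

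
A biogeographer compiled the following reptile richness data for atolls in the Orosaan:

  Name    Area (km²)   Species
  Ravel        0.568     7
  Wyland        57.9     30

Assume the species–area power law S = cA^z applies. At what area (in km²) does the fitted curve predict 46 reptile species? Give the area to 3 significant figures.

z = ln(30/7) / ln(57.9/0.568) = 1.4553 / 4.6244 = 0.3147
c = 7 / 0.568^0.3147 = 7 / 0.8369 = 8.364
A = (46/8.364)^(1/0.3147) ⇒ ln A = ln(5.5)/0.3147 = 5.4170
A = e^5.4170 ≈ 225.2 km²

225 km²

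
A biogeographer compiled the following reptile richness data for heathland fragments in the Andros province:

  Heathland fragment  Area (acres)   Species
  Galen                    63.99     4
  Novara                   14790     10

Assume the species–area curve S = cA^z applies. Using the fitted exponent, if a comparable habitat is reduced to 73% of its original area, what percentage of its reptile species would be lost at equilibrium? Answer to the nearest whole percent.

z = ln(10/4) / ln(14790/63.99) = 0.9163 / 5.4430 = 0.1683
S_new/S_old = (A_new/A_old)^z = 0.73^0.1683 = exp(0.1683 × -0.3147) = 0.9484
Fraction lost = 1 − 0.9484 = 0.0516

5%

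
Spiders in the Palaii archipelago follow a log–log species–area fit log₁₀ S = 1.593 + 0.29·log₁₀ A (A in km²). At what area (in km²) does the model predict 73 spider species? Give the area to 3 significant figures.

8.55 km²

73 = 39.17 × A^0.29  ⇒  A^0.29 = 73/39.17 = 1.863
ln A = ln(1.863) / 0.29 = 0.6224 / 0.29 = 2.1463
A = e^2.1463 ≈ 8.554 km²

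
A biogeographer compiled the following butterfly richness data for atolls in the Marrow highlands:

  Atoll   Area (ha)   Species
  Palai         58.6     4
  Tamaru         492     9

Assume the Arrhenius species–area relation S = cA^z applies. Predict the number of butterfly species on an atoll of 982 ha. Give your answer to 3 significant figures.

11.7

z = ln(9/4) / ln(492/58.6) = 0.8109 / 2.1277 = 0.3811
c = 4 / 58.6^0.3811 = 4 / 4.718 = 0.8478
S₃ = 0.8478 × 982^0.3811 = 0.8478 × 13.82 ≈ 11.71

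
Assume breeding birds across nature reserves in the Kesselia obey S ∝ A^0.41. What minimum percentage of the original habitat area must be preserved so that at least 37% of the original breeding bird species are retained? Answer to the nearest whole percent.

Need (A_new/A_old)^0.41 = 0.37, so A_new/A_old = 0.37^(1/0.41) = 0.37^2.439
ln(A_new/A_old) = ln 0.37 / 0.41 = -0.9943 / 0.41 = -2.4250
A_new/A_old = e^-2.4250 ≈ 0.08848

9%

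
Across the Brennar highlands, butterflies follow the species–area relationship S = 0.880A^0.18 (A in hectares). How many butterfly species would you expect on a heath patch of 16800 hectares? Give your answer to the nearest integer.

5 species

S = 0.88 × 16800^0.18 = 0.88 × 5.762 ≈ 5.07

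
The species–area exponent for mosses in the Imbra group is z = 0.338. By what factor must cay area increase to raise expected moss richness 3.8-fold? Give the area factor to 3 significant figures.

51.9

(A₂/A₁)^0.338 = 3.8, so A₂/A₁ = 3.8^(1/0.338) = 3.8^2.959
ln(A₂/A₁) = ln 3.8 / 0.338 = 1.3350 / 0.338 = 3.9497
A₂/A₁ = e^3.9497 ≈ 51.92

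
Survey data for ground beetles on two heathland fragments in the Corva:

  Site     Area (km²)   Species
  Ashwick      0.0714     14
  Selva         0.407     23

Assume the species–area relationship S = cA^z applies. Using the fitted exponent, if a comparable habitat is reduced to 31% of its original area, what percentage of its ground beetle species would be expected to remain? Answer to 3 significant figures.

z = ln(23/14) / ln(0.407/0.0714) = 0.4964 / 1.7405 = 0.2852
S_new/S_old = (A_new/A_old)^z = 0.31^0.2852 = exp(0.2852 × -1.1712) = 0.716

71.6%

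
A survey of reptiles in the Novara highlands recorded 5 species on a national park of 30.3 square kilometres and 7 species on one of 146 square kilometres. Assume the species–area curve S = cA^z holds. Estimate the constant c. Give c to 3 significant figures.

2.41

z = ln(S₂/S₁) / ln(A₂/A₁) = ln(7/5) / ln(146/30.3) = 0.3365 / 1.5725 = 0.2140
c = S₁ / A₁^z = 5 / 30.3^0.2140 = 5 / 2.075 = 2.41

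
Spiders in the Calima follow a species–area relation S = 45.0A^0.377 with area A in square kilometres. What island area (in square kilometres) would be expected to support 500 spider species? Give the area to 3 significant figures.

594 square kilometres

500 = 45 × A^0.377  ⇒  A^0.377 = 500/45 = 11.11
ln A = ln(11.11) / 0.377 = 2.4079 / 0.377 = 6.3871
A = e^6.3871 ≈ 594.1 square kilometres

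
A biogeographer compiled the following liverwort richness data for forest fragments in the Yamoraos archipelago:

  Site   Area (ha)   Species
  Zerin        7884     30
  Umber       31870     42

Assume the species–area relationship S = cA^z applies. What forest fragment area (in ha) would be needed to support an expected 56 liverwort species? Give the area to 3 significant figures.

105000 ha

z = ln(42/30) / ln(31870/7884) = 0.3365 / 1.3968 = 0.2409
c = 30 / 7884^0.2409 = 30 / 8.683 = 3.455
A = (56/3.455)^(1/0.2409) ⇒ ln A = ln(16.21)/0.2409 = 11.5637
A = e^11.5637 ≈ 105209 ha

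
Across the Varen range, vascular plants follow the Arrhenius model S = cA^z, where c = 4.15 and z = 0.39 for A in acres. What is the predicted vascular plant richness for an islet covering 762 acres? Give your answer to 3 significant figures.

S = 4.15 × 762^0.39
ln S = ln 4.15 + 0.39 × ln 762 = 1.4231 + 0.39 × 6.6359 = 4.0111
S = e^4.0111 ≈ 55.21

55.2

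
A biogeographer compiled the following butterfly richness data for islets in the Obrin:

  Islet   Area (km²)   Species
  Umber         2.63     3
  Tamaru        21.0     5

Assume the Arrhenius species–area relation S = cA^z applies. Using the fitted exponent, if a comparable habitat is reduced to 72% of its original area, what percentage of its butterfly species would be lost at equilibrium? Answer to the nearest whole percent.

z = ln(5/3) / ln(21/2.63) = 0.5108 / 2.0775 = 0.2459
S_new/S_old = (A_new/A_old)^z = 0.72^0.2459 = exp(0.2459 × -0.3285) = 0.9224
Fraction lost = 1 − 0.9224 = 0.0776

8%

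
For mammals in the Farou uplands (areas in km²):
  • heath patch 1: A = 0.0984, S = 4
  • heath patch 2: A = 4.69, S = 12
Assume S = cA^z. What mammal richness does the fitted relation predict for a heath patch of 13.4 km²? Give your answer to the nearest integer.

16

z = ln(12/4) / ln(4.69/0.0984) = 1.0986 / 3.8641 = 0.2843
c = 4 / 0.0984^0.2843 = 4 / 0.5172 = 7.733
S₃ = 7.733 × 13.4^0.2843 = 7.733 × 2.091 ≈ 16.17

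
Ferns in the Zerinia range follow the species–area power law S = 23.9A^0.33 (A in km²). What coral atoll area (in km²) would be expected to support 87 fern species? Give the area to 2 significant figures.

50 km²

87 = 23.9 × A^0.33  ⇒  A^0.33 = 87/23.9 = 3.64
ln A = ln(3.64) / 0.33 = 1.2920 / 0.33 = 3.9152
A = e^3.9152 ≈ 50.16 km²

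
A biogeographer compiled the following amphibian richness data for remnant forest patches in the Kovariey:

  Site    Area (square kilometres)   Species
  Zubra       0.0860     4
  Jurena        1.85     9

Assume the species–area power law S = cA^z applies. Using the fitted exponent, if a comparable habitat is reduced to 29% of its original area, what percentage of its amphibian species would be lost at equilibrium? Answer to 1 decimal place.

z = ln(9/4) / ln(1.85/0.086) = 0.8109 / 3.0686 = 0.2643
S_new/S_old = (A_new/A_old)^z = 0.29^0.2643 = exp(0.2643 × -1.2379) = 0.721
Fraction lost = 1 − 0.721 = 0.279

27.9%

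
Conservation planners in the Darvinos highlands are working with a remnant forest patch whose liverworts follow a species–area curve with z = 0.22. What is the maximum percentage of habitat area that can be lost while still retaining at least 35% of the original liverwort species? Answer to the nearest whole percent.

99%

Need (A_new/A_old)^0.22 = 0.35, so A_new/A_old = 0.35^(1/0.22) = 0.35^4.545
ln(A_new/A_old) = ln 0.35 / 0.22 = -1.0498 / 0.22 = -4.7719
A_new/A_old = e^-4.7719 ≈ 0.008464
Fraction that can be lost = 1 − 0.008464 = 0.9915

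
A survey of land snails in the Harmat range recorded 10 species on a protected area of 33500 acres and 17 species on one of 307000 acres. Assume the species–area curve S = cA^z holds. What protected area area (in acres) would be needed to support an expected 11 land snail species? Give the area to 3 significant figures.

49900 acres

z = ln(17/10) / ln(307000/33500) = 0.5306 / 2.2153 = 0.2395
c = 10 / 33500^0.2395 = 10 / 12.13 = 0.8244
A = (11/0.8244)^(1/0.2395) ⇒ ln A = ln(13.34)/0.2395 = 10.8172
A = e^10.8172 ≈ 49872 acres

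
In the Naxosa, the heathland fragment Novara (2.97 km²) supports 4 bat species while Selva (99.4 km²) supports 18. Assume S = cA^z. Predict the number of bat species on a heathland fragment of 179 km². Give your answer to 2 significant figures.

z = ln(18/4) / ln(99.4/2.97) = 1.5041 / 3.5106 = 0.4284
c = 4 / 2.97^0.4284 = 4 / 1.594 = 2.509
S₃ = 2.509 × 179^0.4284 = 2.509 × 9.23 ≈ 23.16

23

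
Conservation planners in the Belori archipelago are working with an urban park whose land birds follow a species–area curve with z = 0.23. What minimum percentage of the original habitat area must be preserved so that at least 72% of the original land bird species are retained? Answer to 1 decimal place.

Need (A_new/A_old)^0.23 = 0.72, so A_new/A_old = 0.72^(1/0.23) = 0.72^4.348
ln(A_new/A_old) = ln 0.72 / 0.23 = -0.3285 / 0.23 = -1.4283
A_new/A_old = e^-1.4283 ≈ 0.2397

24.0%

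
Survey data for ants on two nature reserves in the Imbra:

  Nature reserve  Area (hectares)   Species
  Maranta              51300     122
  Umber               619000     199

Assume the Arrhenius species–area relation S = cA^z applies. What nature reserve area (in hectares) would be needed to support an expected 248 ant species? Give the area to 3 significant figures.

z = ln(199/122) / ln(619000/51300) = 0.4893 / 2.4904 = 0.1965
c = 122 / 51300^0.1965 = 122 / 8.421 = 14.49
A = (248/14.49)^(1/0.1965) ⇒ ln A = ln(17.12)/0.1965 = 14.4563
A = e^14.4563 ≈ 1897928 hectares

1900000 hectares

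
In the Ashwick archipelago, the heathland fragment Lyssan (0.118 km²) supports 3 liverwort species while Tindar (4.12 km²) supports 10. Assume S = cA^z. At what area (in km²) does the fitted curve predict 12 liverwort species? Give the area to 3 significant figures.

7.06 km²

z = ln(10/3) / ln(4.12/0.118) = 1.2040 / 3.5529 = 0.3389
c = 3 / 0.118^0.3389 = 3 / 0.4847 = 6.189
A = (12/6.189)^(1/0.3389) ⇒ ln A = ln(1.939)/0.3389 = 1.9539
A = e^1.9539 ≈ 7.056 km²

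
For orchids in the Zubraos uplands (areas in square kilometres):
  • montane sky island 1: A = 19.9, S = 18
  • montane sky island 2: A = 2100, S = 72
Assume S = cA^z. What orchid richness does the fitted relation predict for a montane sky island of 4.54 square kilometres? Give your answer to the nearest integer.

12

z = ln(72/18) / ln(2100/19.9) = 1.3863 / 4.6590 = 0.2976
c = 18 / 19.9^0.2976 = 18 / 2.435 = 7.393
S₃ = 7.393 × 4.54^0.2976 = 7.393 × 1.569 ≈ 11.6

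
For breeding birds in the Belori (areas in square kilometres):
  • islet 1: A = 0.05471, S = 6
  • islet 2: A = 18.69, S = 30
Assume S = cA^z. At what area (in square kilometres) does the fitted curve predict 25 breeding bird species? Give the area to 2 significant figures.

z = ln(30/6) / ln(18.69/0.05471) = 1.6094 / 5.8337 = 0.2759
c = 6 / 0.05471^0.2759 = 6 / 0.4486 = 13.38
A = (25/13.38)^(1/0.2759) ⇒ ln A = ln(1.869)/0.2759 = 2.2671
A = e^2.2671 ≈ 9.652 square kilometres

9.7 square kilometres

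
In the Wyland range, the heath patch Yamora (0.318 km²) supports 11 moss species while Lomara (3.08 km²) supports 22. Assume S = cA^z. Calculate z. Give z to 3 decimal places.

0.305

Taking logs: ln S = ln c + z ln A, so z = (ln S₂ − ln S₁)/(ln A₂ − ln A₁).
z = ln(22/11) / ln(3.08/0.318) = ln(2) / ln(9.686) = 0.6931 / 2.2706 = 0.3053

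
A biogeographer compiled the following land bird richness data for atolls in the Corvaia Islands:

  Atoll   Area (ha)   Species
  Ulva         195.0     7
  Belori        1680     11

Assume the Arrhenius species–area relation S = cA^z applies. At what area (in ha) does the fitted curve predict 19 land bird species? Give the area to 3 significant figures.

22700 ha

z = ln(11/7) / ln(1680/195) = 0.4520 / 2.1535 = 0.2099
c = 7 / 195^0.2099 = 7 / 3.024 = 2.315
A = (19/2.315)^(1/0.2099) ⇒ ln A = ln(8.209)/0.2099 = 10.0306
A = e^10.0306 ≈ 22712 ha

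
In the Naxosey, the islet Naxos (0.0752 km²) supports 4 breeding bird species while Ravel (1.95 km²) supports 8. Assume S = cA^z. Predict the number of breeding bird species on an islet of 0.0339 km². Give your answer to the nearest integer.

z = ln(8/4) / ln(1.95/0.0752) = 0.6931 / 3.2554 = 0.2129
c = 4 / 0.0752^0.2129 = 4 / 0.5764 = 6.94
S₃ = 6.94 × 0.0339^0.2129 = 6.94 × 0.4865 ≈ 3.376

3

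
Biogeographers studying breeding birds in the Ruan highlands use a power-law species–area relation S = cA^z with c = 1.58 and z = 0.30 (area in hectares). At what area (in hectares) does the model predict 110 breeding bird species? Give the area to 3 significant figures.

1390000 hectares

110 = 1.58 × A^0.3  ⇒  A^0.3 = 110/1.58 = 69.62
ln A = ln(69.62) / 0.3 = 4.2431 / 0.3 = 14.1435
A = e^14.1435 ≈ 1388200 hectares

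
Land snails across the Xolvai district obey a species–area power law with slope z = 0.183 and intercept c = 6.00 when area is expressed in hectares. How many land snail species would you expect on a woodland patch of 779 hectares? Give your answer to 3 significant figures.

20.3

S = 6 × 779^0.183 = 6 × 3.382 ≈ 20.29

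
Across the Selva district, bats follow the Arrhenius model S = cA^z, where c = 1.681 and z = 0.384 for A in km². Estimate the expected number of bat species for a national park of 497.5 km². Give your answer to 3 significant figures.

S = 1.681 × 497.5^0.384
ln S = ln 1.681 + 0.384 × ln 497.5 = 0.5194 + 0.384 × 6.2096 = 2.9039
S = e^2.9039 ≈ 18.24

18.2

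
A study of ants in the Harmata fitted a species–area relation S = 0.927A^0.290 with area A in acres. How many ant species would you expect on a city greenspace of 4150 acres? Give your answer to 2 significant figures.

10

S = 0.927 × 4150^0.29
ln S = ln 0.927 + 0.29 × ln 4150 = -0.0758 + 0.29 × 8.3309 = 2.3401
S = e^2.3401 ≈ 10.38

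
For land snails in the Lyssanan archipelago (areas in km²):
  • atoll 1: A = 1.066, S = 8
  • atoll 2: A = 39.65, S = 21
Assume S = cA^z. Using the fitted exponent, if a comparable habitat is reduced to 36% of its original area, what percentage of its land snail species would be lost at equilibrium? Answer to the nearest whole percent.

z = ln(21/8) / ln(39.65/1.066) = 0.9651 / 3.6162 = 0.2669
S_new/S_old = (A_new/A_old)^z = 0.36^0.2669 = exp(0.2669 × -1.0217) = 0.7614
Fraction lost = 1 − 0.7614 = 0.2386

24%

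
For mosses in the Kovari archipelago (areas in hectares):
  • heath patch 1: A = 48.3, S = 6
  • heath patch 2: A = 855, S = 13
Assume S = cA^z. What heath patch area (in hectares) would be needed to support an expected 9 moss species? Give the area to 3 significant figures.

z = ln(13/6) / ln(855/48.3) = 0.7732 / 2.8737 = 0.2691
c = 6 / 48.3^0.2691 = 6 / 2.838 = 2.114
A = (9/2.114)^(1/0.2691) ⇒ ln A = ln(4.258)/0.2691 = 5.3844
A = e^5.3844 ≈ 218 hectares

218 hectares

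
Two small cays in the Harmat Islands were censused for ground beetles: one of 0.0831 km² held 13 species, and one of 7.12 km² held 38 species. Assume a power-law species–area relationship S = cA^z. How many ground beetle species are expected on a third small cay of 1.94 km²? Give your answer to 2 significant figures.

28

z = ln(38/13) / ln(7.12/0.0831) = 1.0726 / 4.4506 = 0.2410
c = 13 / 0.0831^0.2410 = 13 / 0.5491 = 23.68
S₃ = 23.68 × 1.94^0.2410 = 23.68 × 1.173 ≈ 27.78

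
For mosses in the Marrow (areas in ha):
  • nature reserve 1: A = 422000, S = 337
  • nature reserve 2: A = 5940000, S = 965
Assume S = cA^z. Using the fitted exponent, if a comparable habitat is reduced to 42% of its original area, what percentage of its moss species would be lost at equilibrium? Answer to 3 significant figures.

z = ln(965/337) / ln(5940000/422000) = 1.0520 / 2.6445 = 0.3978
S_new/S_old = (A_new/A_old)^z = 0.42^0.3978 = exp(0.3978 × -0.8675) = 0.7081
Fraction lost = 1 − 0.7081 = 0.2919

29.2%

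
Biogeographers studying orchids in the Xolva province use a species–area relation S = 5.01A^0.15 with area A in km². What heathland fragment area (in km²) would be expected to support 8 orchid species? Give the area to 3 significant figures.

8 = 5.01 × A^0.15  ⇒  A^0.15 = 8/5.01 = 1.597
ln A = ln(1.597) / 0.15 = 0.4680 / 0.15 = 3.1200
A = e^3.1200 ≈ 22.65 km²

22.6 km²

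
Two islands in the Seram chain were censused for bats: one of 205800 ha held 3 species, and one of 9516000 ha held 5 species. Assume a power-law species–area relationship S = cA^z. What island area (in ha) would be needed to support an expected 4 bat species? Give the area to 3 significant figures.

1780000 ha

z = ln(5/3) / ln(9516000/205800) = 0.5108 / 3.8338 = 0.1332
c = 3 / 205800^0.1332 = 3 / 5.105 = 0.5877
A = (4/0.5877)^(1/0.1332) ⇒ ln A = ln(6.806)/0.1332 = 14.3938
A = e^14.3938 ≈ 1782912 ha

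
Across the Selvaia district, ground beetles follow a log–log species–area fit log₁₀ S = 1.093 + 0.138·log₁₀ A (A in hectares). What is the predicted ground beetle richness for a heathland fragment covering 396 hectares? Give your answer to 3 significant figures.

28.3

S = 12.39 × 396^0.138 = 12.39 × 2.283 ≈ 28.28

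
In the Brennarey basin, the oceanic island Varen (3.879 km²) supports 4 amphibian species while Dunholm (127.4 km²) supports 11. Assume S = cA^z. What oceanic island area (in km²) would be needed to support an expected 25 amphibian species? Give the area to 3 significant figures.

z = ln(11/4) / ln(127.4/3.879) = 1.0116 / 3.4918 = 0.2897
c = 4 / 3.879^0.2897 = 4 / 1.481 = 2.701
A = (25/2.701)^(1/0.2897) ⇒ ln A = ln(9.256)/0.2897 = 7.6811
A = e^7.6811 ≈ 2167 km²

2170 km²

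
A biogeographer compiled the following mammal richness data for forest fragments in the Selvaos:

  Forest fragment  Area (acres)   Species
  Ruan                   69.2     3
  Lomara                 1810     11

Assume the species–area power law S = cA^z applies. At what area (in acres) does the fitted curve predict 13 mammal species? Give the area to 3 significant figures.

z = ln(11/3) / ln(1810/69.2) = 1.2993 / 3.2641 = 0.3981
c = 3 / 69.2^0.3981 = 3 / 5.401 = 0.5555
A = (13/0.5555)^(1/0.3981) ⇒ ln A = ln(23.4)/0.3981 = 7.9208
A = e^7.9208 ≈ 2754 acres

2750 acres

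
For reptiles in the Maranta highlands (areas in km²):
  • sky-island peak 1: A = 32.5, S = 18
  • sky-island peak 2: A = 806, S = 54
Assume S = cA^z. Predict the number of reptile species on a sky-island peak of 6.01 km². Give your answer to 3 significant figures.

z = ln(54/18) / ln(806/32.5) = 1.0986 / 3.2108 = 0.3422
c = 18 / 32.5^0.3422 = 18 / 3.291 = 5.47
S₃ = 5.47 × 6.01^0.3422 = 5.47 × 1.847 ≈ 10.1

10.1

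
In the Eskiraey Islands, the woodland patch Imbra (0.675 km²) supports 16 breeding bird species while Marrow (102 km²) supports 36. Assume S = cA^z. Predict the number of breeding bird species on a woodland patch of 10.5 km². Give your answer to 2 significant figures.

z = ln(36/16) / ln(102/0.675) = 0.8109 / 5.0180 = 0.1616
c = 16 / 0.675^0.1616 = 16 / 0.9385 = 17.05
S₃ = 17.05 × 10.5^0.1616 = 17.05 × 1.462 ≈ 24.93

25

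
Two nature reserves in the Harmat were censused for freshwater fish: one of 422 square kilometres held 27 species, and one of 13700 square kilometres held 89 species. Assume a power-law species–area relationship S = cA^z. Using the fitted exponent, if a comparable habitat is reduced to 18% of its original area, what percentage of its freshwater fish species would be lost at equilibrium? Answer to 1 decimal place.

z = ln(89/27) / ln(13700/422) = 1.1928 / 3.4801 = 0.3427
S_new/S_old = (A_new/A_old)^z = 0.18^0.3427 = exp(0.3427 × -1.7148) = 0.5556
Fraction lost = 1 − 0.5556 = 0.4444

44.4%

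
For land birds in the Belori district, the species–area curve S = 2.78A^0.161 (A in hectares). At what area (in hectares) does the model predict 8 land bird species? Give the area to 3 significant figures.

710 hectares

8 = 2.78 × A^0.161  ⇒  A^0.161 = 8/2.78 = 2.878
ln A = ln(2.878) / 0.161 = 1.0570 / 0.161 = 6.5652
A = e^6.5652 ≈ 709.9 hectares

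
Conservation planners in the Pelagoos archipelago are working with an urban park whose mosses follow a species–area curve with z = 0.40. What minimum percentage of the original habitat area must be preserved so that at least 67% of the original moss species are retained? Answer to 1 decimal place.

36.7%

Need (A_new/A_old)^0.4 = 0.67, so A_new/A_old = 0.67^(1/0.4) = 0.67^2.5
ln(A_new/A_old) = ln 0.67 / 0.4 = -0.4005 / 0.4 = -1.0012
A_new/A_old = e^-1.0012 ≈ 0.3674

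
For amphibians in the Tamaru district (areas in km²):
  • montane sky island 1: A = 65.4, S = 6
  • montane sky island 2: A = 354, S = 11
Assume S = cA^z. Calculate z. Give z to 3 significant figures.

Taking logs: ln S = ln c + z ln A, so z = (ln S₂ − ln S₁)/(ln A₂ − ln A₁).
z = ln(11/6) / ln(354/65.4) = ln(1.833) / ln(5.413) = 0.6061 / 1.6888 = 0.3589

0.359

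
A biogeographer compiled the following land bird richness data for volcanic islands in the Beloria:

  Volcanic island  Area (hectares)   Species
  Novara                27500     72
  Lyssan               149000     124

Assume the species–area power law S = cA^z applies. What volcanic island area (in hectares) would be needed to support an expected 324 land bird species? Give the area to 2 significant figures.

2900000 hectares

z = ln(124/72) / ln(149000/27500) = 0.5436 / 1.6898 = 0.3217
c = 72 / 27500^0.3217 = 72 / 26.8 = 2.686
A = (324/2.686)^(1/0.3217) ⇒ ln A = ln(120.6)/0.3217 = 14.8972
A = e^14.8972 ≈ 2949590 hectares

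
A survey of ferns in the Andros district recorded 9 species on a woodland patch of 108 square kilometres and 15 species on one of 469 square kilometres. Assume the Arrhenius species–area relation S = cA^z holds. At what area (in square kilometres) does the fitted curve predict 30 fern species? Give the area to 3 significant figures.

3440 square kilometres

z = ln(15/9) / ln(469/108) = 0.5108 / 1.4685 = 0.3479
c = 9 / 108^0.3479 = 9 / 5.097 = 1.766
A = (30/1.766)^(1/0.3479) ⇒ ln A = ln(16.99)/0.3479 = 8.1432
A = e^8.1432 ≈ 3440 square kilometres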